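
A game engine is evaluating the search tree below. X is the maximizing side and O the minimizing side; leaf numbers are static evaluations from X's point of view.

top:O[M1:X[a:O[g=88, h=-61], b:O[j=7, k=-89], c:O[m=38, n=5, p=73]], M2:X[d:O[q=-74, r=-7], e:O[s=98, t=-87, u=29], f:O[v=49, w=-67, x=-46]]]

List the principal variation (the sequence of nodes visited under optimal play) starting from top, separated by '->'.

top -> M2 -> f -> w

a (O): min(88, -61) = -61
b (O): min(7, -89) = -89
c (O): min(38, 5, 73) = 5
M1 (X): max(-61, -89, 5) = 5
d (O): min(-74, -7) = -74
e (O): min(98, -87, 29) = -87
f (O): min(49, -67, -46) = -67
M2 (X): max(-74, -87, -67) = -67
top (O): min(5, -67) = -67
At top, O picks M2 (lowest: -67).
At M2, X picks f (highest: -67).
At f, O picks w (lowest: -67).
Terminal value -67.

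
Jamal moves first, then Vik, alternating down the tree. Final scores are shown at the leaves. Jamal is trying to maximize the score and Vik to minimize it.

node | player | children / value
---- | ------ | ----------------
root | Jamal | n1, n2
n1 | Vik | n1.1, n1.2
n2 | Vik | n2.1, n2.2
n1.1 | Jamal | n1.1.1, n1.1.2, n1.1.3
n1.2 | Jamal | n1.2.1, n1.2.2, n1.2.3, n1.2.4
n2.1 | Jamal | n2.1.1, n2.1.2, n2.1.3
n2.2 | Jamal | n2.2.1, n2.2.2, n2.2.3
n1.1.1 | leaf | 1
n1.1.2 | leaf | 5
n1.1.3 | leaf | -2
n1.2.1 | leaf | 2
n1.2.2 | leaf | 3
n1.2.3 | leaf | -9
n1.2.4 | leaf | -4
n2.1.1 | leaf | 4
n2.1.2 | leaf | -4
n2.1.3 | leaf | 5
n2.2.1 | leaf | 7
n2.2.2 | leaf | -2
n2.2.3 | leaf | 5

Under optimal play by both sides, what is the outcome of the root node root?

n1.1 (Jamal): max(1, 5, -2) = 5
n1.2 (Jamal): max(2, 3, -9, -4) = 3
n1 (Vik): min(5, 3) = 3
n2.1 (Jamal): max(4, -4, 5) = 5
n2.2 (Jamal): max(7, -2, 5) = 7
n2 (Vik): min(5, 7) = 5
root (Jamal): max(3, 5) = 5

5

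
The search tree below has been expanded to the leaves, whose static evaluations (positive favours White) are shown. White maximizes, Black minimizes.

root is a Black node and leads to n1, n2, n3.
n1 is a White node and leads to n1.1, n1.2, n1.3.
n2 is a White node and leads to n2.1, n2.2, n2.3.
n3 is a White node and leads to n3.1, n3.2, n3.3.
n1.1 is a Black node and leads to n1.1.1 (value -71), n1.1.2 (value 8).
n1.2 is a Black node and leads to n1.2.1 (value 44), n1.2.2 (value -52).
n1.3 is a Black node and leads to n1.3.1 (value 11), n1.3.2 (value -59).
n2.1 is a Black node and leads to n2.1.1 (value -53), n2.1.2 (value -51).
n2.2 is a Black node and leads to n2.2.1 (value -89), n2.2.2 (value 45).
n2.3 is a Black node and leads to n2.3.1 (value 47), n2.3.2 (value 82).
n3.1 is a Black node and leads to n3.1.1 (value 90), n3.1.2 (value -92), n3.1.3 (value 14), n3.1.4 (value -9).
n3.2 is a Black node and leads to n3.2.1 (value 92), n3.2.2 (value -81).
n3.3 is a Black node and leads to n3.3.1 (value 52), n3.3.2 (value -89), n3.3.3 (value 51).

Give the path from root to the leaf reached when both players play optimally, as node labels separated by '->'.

root -> n3 -> n3.2 -> n3.2.2

n1.1 (Black): min(-71, 8) = -71
n1.2 (Black): min(44, -52) = -52
n1.3 (Black): min(11, -59) = -59
n1 (White): max(-71, -52, -59) = -52
n2.1 (Black): min(-53, -51) = -53
n2.2 (Black): min(-89, 45) = -89
n2.3 (Black): min(47, 82) = 47
n2 (White): max(-53, -89, 47) = 47
n3.1 (Black): min(90, -92, 14, -9) = -92
n3.2 (Black): min(92, -81) = -81
n3.3 (Black): min(52, -89, 51) = -89
n3 (White): max(-92, -81, -89) = -81
root (Black): min(-52, 47, -81) = -81
At root, Black picks n3 (lowest: -81).
At n3, White picks n3.2 (highest: -81).
At n3.2, Black picks n3.2.2 (lowest: -81).
Terminal value -81.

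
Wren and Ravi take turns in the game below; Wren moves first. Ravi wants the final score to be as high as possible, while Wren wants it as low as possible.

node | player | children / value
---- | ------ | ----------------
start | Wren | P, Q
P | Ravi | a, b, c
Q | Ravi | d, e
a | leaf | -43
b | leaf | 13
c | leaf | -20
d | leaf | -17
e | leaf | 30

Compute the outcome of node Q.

30

Q (Ravi): max(-17, 30) = 30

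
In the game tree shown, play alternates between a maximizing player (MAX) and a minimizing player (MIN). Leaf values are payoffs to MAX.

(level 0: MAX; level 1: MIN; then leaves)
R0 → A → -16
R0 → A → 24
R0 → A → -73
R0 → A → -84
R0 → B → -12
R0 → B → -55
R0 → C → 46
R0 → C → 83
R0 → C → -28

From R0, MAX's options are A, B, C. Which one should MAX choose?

A (MIN): min(-16, 24, -73, -84) = -84
B (MIN): min(-12, -55) = -55
C (MIN): min(46, 83, -28) = -28
R0 (MAX): max(-84, -55, -28) = -28
MAX at R0 wants the highest of {A=-84, B=-55, C=-28}, so chooses C.

C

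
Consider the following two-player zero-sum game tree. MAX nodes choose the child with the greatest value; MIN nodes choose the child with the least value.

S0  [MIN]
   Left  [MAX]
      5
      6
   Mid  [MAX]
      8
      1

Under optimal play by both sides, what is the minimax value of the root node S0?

Left (MAX): max(5, 6) = 6
Mid (MAX): max(8, 1) = 8
S0 (MIN): min(6, 8) = 6

6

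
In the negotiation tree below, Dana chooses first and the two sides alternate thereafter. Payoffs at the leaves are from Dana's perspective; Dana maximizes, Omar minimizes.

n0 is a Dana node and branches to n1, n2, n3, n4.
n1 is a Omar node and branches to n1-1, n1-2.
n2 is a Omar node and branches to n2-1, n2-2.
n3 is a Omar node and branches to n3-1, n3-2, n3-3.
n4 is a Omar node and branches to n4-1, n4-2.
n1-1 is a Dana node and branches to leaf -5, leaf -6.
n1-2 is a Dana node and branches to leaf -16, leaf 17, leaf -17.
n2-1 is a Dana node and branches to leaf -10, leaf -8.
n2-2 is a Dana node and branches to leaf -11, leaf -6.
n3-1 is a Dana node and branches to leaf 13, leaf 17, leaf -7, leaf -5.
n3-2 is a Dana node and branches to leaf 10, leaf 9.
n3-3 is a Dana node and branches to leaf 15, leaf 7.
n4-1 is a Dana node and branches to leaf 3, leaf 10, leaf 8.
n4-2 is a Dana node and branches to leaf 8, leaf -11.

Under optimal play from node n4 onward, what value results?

n4-1 (Dana): max(3, 10, 8) = 10
n4-2 (Dana): max(8, -11) = 8
n4 (Omar): min(10, 8) = 8

8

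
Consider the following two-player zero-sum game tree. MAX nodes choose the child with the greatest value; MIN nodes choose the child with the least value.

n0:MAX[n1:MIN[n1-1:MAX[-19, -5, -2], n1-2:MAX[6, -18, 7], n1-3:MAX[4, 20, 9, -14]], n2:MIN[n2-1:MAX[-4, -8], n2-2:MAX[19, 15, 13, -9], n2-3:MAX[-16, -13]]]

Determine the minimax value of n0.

n1-1 (MAX): max(-19, -5, -2) = -2
n1-2 (MAX): max(6, -18, 7) = 7
n1-3 (MAX): max(4, 20, 9, -14) = 20
n1 (MIN): min(-2, 7, 20) = -2
n2-1 (MAX): max(-4, -8) = -4
n2-2 (MAX): max(19, 15, 13, -9) = 19
n2-3 (MAX): max(-16, -13) = -13
n2 (MIN): min(-4, 19, -13) = -13
n0 (MAX): max(-2, -13) = -2

-2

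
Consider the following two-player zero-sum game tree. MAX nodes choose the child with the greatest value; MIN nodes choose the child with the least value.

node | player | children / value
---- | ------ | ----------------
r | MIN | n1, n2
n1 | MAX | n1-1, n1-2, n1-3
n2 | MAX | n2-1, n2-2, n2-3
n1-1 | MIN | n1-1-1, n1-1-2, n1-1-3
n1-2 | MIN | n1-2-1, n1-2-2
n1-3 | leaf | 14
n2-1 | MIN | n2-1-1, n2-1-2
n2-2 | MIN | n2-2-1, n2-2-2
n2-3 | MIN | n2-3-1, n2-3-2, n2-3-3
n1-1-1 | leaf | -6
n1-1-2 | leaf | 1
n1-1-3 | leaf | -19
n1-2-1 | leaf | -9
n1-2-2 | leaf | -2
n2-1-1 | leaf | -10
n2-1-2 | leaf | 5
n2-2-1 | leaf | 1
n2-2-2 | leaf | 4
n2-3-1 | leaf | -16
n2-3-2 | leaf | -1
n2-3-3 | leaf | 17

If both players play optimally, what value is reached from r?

n1-1 (MIN): min(-6, 1, -19) = -19
n1-2 (MIN): min(-9, -2) = -9
n1 (MAX): max(-19, -9, 14) = 14
n2-1 (MIN): min(-10, 5) = -10
n2-2 (MIN): min(1, 4) = 1
n2-3 (MIN): min(-16, -1, 17) = -16
n2 (MAX): max(-10, 1, -16) = 1
r (MIN): min(14, 1) = 1

1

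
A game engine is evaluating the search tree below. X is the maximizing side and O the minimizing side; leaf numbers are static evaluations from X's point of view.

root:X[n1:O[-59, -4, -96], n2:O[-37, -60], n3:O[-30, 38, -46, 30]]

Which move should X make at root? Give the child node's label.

n1 (O): min(-59, -4, -96) = -96
n2 (O): min(-37, -60) = -60
n3 (O): min(-30, 38, -46, 30) = -46
root (X): max(-96, -60, -46) = -46
X at root wants the highest of {n1=-96, n2=-60, n3=-46}, so chooses n3.

n3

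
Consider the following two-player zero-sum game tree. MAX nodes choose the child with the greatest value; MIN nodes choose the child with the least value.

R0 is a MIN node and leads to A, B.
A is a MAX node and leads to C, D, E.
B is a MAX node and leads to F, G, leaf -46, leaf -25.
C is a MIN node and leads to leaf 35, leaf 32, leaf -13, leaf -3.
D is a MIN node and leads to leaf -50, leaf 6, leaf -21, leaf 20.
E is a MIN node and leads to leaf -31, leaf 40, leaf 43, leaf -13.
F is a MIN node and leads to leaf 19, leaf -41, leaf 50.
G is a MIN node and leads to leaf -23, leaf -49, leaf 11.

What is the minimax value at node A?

-13

C (MIN): min(35, 32, -13, -3) = -13
D (MIN): min(-50, 6, -21, 20) = -50
E (MIN): min(-31, 40, 43, -13) = -31
A (MAX): max(-13, -50, -31) = -13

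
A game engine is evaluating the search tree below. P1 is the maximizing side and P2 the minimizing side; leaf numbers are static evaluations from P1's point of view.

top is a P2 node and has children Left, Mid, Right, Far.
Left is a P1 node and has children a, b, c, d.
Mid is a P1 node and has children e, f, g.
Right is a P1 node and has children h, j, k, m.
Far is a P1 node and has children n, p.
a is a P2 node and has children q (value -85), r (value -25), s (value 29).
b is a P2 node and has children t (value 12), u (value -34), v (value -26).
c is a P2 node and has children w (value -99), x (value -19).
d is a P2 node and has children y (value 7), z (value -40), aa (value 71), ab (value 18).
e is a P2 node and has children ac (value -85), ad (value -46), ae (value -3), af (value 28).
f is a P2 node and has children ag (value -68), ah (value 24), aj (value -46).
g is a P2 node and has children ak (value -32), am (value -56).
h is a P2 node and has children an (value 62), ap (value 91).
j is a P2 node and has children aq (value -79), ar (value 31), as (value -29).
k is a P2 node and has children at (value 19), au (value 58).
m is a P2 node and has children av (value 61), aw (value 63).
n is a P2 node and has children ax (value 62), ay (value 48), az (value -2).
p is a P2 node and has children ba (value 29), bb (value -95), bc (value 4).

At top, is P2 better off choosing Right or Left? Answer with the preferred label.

h (P2): min(62, 91) = 62
j (P2): min(-79, 31, -29) = -79
k (P2): min(19, 58) = 19
m (P2): min(61, 63) = 61
Right (P1): max(62, -79, 19, 61) = 62
a (P2): min(-85, -25, 29) = -85
b (P2): min(12, -34, -26) = -34
c (P2): min(-99, -19) = -99
d (P2): min(7, -40, 71, 18) = -40
Left (P1): max(-85, -34, -99, -40) = -34
P2 prefers the lower value; Right=62, Left=-34. Left is better since -34 < 62.

Left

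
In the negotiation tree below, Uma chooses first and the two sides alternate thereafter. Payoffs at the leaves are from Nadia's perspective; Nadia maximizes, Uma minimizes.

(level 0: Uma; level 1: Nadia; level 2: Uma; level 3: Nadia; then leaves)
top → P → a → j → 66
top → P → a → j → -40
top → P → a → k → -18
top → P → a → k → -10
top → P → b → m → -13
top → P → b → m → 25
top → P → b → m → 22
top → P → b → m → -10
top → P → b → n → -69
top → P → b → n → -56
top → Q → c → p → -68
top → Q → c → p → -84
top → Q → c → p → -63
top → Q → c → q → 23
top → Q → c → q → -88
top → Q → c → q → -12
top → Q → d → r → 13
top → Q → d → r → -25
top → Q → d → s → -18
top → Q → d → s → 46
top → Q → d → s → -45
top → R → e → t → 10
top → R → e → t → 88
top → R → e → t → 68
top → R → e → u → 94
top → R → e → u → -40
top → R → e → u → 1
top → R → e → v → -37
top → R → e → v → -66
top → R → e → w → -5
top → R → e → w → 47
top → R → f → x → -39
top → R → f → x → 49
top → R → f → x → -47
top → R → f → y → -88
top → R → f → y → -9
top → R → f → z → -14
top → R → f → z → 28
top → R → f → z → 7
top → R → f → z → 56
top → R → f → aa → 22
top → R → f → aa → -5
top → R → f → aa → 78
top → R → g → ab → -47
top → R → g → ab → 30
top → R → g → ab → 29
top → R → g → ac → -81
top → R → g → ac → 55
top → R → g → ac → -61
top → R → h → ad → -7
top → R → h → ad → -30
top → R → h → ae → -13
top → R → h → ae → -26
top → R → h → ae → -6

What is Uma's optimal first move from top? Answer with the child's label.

j (Nadia): max(66, -40) = 66
k (Nadia): max(-18, -10) = -10
a (Uma): min(66, -10) = -10
m (Nadia): max(-13, 25, 22, -10) = 25
n (Nadia): max(-69, -56) = -56
b (Uma): min(25, -56) = -56
P (Nadia): max(-10, -56) = -10
p (Nadia): max(-68, -84, -63) = -63
q (Nadia): max(23, -88, -12) = 23
c (Uma): min(-63, 23) = -63
r (Nadia): max(13, -25) = 13
s (Nadia): max(-18, 46, -45) = 46
d (Uma): min(13, 46) = 13
Q (Nadia): max(-63, 13) = 13
t (Nadia): max(10, 88, 68) = 88
u (Nadia): max(94, -40, 1) = 94
v (Nadia): max(-37, -66) = -37
w (Nadia): max(-5, 47) = 47
e (Uma): min(88, 94, -37, 47) = -37
x (Nadia): max(-39, 49, -47) = 49
y (Nadia): max(-88, -9) = -9
z (Nadia): max(-14, 28, 7, 56) = 56
aa (Nadia): max(22, -5, 78) = 78
f (Uma): min(49, -9, 56, 78) = -9
ab (Nadia): max(-47, 30, 29) = 30
ac (Nadia): max(-81, 55, -61) = 55
g (Uma): min(30, 55) = 30
ad (Nadia): max(-7, -30) = -7
ae (Nadia): max(-13, -26, -6) = -6
h (Uma): min(-7, -6) = -7
R (Nadia): max(-37, -9, 30, -7) = 30
top (Uma): min(-10, 13, 30) = -10
Uma at top wants the lowest of {P=-10, Q=13, R=30}, so chooses P.

P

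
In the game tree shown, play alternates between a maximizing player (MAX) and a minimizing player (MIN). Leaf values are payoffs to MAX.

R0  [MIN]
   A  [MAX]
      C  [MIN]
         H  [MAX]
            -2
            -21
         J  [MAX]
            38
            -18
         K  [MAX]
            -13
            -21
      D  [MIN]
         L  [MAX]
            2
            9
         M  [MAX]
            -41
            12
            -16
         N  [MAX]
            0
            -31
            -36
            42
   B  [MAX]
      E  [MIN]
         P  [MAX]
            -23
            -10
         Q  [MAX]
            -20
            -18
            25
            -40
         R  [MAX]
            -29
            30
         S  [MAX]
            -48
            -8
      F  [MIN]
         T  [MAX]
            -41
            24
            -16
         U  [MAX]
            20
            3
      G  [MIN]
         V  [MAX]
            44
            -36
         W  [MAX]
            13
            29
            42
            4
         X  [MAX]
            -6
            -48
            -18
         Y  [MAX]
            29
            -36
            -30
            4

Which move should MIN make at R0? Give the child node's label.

H (MAX): max(-2, -21) = -2
J (MAX): max(38, -18) = 38
K (MAX): max(-13, -21) = -13
C (MIN): min(-2, 38, -13) = -13
L (MAX): max(2, 9) = 9
M (MAX): max(-41, 12, -16) = 12
N (MAX): max(0, -31, -36, 42) = 42
D (MIN): min(9, 12, 42) = 9
A (MAX): max(-13, 9) = 9
P (MAX): max(-23, -10) = -10
Q (MAX): max(-20, -18, 25, -40) = 25
R (MAX): max(-29, 30) = 30
S (MAX): max(-48, -8) = -8
E (MIN): min(-10, 25, 30, -8) = -10
T (MAX): max(-41, 24, -16) = 24
U (MAX): max(20, 3) = 20
F (MIN): min(24, 20) = 20
V (MAX): max(44, -36) = 44
W (MAX): max(13, 29, 42, 4) = 42
X (MAX): max(-6, -48, -18) = -6
Y (MAX): max(29, -36, -30, 4) = 29
G (MIN): min(44, 42, -6, 29) = -6
B (MAX): max(-10, 20, -6) = 20
R0 (MIN): min(9, 20) = 9
MIN at R0 wants the lowest of {A=9, B=20}, so chooses A.

A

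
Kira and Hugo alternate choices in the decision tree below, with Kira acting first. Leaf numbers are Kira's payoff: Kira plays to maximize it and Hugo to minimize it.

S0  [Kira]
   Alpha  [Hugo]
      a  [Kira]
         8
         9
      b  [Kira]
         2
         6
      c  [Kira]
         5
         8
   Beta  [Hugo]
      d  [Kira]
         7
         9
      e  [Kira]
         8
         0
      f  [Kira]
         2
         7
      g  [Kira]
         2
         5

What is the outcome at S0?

a (Kira): max(8, 9) = 9
b (Kira): max(2, 6) = 6
c (Kira): max(5, 8) = 8
Alpha (Hugo): min(9, 6, 8) = 6
d (Kira): max(7, 9) = 9
e (Kira): max(8, 0) = 8
f (Kira): max(2, 7) = 7
g (Kira): max(2, 5) = 5
Beta (Hugo): min(9, 8, 7, 5) = 5
S0 (Kira): max(6, 5) = 6

6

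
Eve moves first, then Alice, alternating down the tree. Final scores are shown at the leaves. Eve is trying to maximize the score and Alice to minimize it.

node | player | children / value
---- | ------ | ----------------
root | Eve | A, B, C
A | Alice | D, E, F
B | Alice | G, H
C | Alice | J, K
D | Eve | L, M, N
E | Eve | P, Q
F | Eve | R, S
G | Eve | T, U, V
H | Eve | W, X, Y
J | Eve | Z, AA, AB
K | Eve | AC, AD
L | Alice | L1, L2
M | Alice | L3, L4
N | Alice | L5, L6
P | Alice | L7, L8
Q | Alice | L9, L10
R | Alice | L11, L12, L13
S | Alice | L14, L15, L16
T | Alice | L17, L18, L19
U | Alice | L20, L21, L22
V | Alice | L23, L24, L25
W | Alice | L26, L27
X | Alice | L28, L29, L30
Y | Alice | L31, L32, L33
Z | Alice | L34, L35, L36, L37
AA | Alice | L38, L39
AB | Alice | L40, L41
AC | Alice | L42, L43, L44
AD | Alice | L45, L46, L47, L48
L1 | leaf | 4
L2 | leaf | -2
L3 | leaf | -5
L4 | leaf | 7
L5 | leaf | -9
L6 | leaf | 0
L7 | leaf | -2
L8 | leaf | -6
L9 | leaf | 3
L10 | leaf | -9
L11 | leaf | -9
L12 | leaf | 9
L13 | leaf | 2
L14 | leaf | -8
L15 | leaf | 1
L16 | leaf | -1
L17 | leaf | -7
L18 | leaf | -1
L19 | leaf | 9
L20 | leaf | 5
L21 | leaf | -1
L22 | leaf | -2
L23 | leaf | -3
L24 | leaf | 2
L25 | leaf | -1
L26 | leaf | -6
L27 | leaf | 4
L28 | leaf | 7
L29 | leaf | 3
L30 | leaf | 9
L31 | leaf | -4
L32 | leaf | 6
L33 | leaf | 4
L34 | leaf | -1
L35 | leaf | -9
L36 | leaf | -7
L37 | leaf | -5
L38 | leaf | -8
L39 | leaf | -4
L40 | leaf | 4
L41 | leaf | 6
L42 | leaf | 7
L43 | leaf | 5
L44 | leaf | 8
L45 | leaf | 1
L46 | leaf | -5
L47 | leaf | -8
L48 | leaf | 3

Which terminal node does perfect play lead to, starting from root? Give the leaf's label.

L (Alice): min(4, -2) = -2
M (Alice): min(-5, 7) = -5
N (Alice): min(-9, 0) = -9
D (Eve): max(-2, -5, -9) = -2
P (Alice): min(-2, -6) = -6
Q (Alice): min(3, -9) = -9
E (Eve): max(-6, -9) = -6
R (Alice): min(-9, 9, 2) = -9
S (Alice): min(-8, 1, -1) = -8
F (Eve): max(-9, -8) = -8
A (Alice): min(-2, -6, -8) = -8
T (Alice): min(-7, -1, 9) = -7
U (Alice): min(5, -1, -2) = -2
V (Alice): min(-3, 2, -1) = -3
G (Eve): max(-7, -2, -3) = -2
W (Alice): min(-6, 4) = -6
X (Alice): min(7, 3, 9) = 3
Y (Alice): min(-4, 6, 4) = -4
H (Eve): max(-6, 3, -4) = 3
B (Alice): min(-2, 3) = -2
Z (Alice): min(-1, -9, -7, -5) = -9
AA (Alice): min(-8, -4) = -8
AB (Alice): min(4, 6) = 4
J (Eve): max(-9, -8, 4) = 4
AC (Alice): min(7, 5, 8) = 5
AD (Alice): min(1, -5, -8, 3) = -8
K (Eve): max(5, -8) = 5
C (Alice): min(4, 5) = 4
root (Eve): max(-8, -2, 4) = 4
At root, Eve picks C (highest: 4).
At C, Alice picks J (lowest: 4).
At J, Eve picks AB (highest: 4).
At AB, Alice picks L40 (lowest: 4).
Terminal value 4.

L40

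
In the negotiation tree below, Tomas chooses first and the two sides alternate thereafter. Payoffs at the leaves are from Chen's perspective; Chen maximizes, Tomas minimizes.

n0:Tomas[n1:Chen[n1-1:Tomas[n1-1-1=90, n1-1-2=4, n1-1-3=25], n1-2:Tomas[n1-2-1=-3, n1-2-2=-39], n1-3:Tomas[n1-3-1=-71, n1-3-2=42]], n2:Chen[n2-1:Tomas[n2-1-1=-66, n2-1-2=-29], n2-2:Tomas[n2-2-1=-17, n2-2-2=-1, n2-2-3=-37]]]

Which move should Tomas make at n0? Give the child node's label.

n1-1 (Tomas): min(90, 4, 25) = 4
n1-2 (Tomas): min(-3, -39) = -39
n1-3 (Tomas): min(-71, 42) = -71
n1 (Chen): max(4, -39, -71) = 4
n2-1 (Tomas): min(-66, -29) = -66
n2-2 (Tomas): min(-17, -1, -37) = -37
n2 (Chen): max(-66, -37) = -37
n0 (Tomas): min(4, -37) = -37
Tomas at n0 wants the lowest of {n1=4, n2=-37}, so chooses n2.

n2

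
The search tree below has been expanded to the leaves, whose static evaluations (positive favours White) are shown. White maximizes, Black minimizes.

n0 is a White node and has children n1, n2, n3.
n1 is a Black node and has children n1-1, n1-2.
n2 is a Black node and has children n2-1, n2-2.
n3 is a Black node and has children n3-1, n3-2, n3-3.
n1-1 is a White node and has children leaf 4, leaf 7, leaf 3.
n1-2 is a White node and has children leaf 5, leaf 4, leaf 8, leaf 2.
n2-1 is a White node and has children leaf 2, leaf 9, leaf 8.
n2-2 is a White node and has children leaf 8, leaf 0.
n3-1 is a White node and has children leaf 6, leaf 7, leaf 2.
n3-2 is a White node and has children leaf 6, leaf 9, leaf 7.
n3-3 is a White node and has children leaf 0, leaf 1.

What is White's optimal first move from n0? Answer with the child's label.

n1-1 (White): max(4, 7, 3) = 7
n1-2 (White): max(5, 4, 8, 2) = 8
n1 (Black): min(7, 8) = 7
n2-1 (White): max(2, 9, 8) = 9
n2-2 (White): max(8, 0) = 8
n2 (Black): min(9, 8) = 8
n3-1 (White): max(6, 7, 2) = 7
n3-2 (White): max(6, 9, 7) = 9
n3-3 (White): max(0, 1) = 1
n3 (Black): min(7, 9, 1) = 1
n0 (White): max(7, 8, 1) = 8
White at n0 wants the highest of {n1=7, n2=8, n3=1}, so chooses n2.

n2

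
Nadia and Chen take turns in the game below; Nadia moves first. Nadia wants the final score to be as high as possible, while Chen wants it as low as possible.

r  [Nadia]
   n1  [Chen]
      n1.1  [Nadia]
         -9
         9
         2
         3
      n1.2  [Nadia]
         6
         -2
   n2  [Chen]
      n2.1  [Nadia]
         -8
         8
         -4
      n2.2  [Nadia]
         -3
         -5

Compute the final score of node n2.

-3

n2.1 (Nadia): max(-8, 8, -4) = 8
n2.2 (Nadia): max(-3, -5) = -3
n2 (Chen): min(8, -3) = -3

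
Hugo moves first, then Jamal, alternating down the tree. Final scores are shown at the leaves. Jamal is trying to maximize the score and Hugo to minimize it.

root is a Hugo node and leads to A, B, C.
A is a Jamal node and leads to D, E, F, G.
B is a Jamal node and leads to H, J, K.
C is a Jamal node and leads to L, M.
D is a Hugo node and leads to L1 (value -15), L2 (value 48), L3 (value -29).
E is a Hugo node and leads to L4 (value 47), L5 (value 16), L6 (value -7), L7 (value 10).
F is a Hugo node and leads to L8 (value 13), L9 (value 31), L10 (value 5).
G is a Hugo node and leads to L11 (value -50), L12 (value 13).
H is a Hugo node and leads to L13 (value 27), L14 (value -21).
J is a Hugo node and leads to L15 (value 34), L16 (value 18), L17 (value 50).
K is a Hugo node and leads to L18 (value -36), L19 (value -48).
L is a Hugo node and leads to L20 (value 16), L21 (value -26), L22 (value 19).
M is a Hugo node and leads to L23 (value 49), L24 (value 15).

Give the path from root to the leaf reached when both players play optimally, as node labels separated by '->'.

root -> A -> F -> L10

D (Hugo): min(-15, 48, -29) = -29
E (Hugo): min(47, 16, -7, 10) = -7
F (Hugo): min(13, 31, 5) = 5
G (Hugo): min(-50, 13) = -50
A (Jamal): max(-29, -7, 5, -50) = 5
H (Hugo): min(27, -21) = -21
J (Hugo): min(34, 18, 50) = 18
K (Hugo): min(-36, -48) = -48
B (Jamal): max(-21, 18, -48) = 18
L (Hugo): min(16, -26, 19) = -26
M (Hugo): min(49, 15) = 15
C (Jamal): max(-26, 15) = 15
root (Hugo): min(5, 18, 15) = 5
At root, Hugo picks A (lowest: 5).
At A, Jamal picks F (highest: 5).
At F, Hugo picks L10 (lowest: 5).
Terminal value 5.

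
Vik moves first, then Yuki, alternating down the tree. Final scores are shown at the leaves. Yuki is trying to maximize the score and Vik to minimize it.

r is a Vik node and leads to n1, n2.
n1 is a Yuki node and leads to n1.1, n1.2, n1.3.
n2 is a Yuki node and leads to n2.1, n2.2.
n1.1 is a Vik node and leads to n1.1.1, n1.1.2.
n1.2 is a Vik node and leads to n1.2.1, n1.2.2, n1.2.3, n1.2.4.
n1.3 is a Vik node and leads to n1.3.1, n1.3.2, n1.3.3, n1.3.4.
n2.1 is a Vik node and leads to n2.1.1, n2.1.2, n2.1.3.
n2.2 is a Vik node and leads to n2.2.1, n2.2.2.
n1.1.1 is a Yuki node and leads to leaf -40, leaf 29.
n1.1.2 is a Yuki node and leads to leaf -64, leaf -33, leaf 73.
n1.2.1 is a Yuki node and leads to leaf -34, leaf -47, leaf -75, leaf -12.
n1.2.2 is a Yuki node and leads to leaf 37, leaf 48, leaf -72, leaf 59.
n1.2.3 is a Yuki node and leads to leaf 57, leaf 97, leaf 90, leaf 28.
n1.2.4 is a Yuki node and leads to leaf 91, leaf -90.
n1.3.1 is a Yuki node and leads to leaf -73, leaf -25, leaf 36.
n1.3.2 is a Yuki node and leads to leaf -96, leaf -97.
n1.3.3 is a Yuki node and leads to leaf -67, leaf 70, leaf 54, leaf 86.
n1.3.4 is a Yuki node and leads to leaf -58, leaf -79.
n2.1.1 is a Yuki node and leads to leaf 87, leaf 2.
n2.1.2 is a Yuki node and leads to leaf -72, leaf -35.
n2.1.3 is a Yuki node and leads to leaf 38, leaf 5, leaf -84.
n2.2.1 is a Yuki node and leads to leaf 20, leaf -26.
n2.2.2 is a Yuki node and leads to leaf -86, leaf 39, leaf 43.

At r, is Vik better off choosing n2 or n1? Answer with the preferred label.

n2.1.1 (Yuki): max(87, 2) = 87
n2.1.2 (Yuki): max(-72, -35) = -35
n2.1.3 (Yuki): max(38, 5, -84) = 38
n2.1 (Vik): min(87, -35, 38) = -35
n2.2.1 (Yuki): max(20, -26) = 20
n2.2.2 (Yuki): max(-86, 39, 43) = 43
n2.2 (Vik): min(20, 43) = 20
n2 (Yuki): max(-35, 20) = 20
n1.1.1 (Yuki): max(-40, 29) = 29
n1.1.2 (Yuki): max(-64, -33, 73) = 73
n1.1 (Vik): min(29, 73) = 29
n1.2.1 (Yuki): max(-34, -47, -75, -12) = -12
n1.2.2 (Yuki): max(37, 48, -72, 59) = 59
n1.2.3 (Yuki): max(57, 97, 90, 28) = 97
n1.2.4 (Yuki): max(91, -90) = 91
n1.2 (Vik): min(-12, 59, 97, 91) = -12
n1.3.1 (Yuki): max(-73, -25, 36) = 36
n1.3.2 (Yuki): max(-96, -97) = -96
n1.3.3 (Yuki): max(-67, 70, 54, 86) = 86
n1.3.4 (Yuki): max(-58, -79) = -58
n1.3 (Vik): min(36, -96, 86, -58) = -96
n1 (Yuki): max(29, -12, -96) = 29
Vik prefers the lower value; n2=20, n1=29. n2 is better since 20 < 29.

n2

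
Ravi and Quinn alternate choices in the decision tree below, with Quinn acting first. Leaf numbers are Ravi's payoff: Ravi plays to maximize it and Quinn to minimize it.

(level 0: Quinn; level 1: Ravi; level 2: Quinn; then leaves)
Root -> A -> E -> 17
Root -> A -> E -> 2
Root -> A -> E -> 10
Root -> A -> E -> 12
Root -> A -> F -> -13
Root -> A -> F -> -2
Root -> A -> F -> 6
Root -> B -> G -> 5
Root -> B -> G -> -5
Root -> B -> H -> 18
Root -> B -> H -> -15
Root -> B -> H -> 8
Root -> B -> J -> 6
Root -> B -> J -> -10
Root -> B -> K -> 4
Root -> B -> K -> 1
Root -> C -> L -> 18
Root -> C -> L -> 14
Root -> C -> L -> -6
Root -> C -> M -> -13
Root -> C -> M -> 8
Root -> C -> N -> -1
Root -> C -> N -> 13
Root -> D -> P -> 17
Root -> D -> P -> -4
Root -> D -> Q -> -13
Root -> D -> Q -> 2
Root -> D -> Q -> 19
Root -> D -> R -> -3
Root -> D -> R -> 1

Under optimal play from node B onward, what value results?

G (Quinn): min(5, -5) = -5
H (Quinn): min(18, -15, 8) = -15
J (Quinn): min(6, -10) = -10
K (Quinn): min(4, 1) = 1
B (Ravi): max(-5, -15, -10, 1) = 1

1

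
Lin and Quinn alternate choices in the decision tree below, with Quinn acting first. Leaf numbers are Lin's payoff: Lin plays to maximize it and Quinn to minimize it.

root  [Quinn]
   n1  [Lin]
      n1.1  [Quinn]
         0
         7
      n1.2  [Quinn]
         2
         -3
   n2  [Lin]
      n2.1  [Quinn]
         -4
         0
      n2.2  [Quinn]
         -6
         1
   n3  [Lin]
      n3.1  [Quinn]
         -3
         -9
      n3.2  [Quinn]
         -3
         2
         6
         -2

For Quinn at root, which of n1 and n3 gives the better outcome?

n3

n1.1 (Quinn): min(0, 7) = 0
n1.2 (Quinn): min(2, -3) = -3
n1 (Lin): max(0, -3) = 0
n3.1 (Quinn): min(-3, -9) = -9
n3.2 (Quinn): min(-3, 2, 6, -2) = -3
n3 (Lin): max(-9, -3) = -3
Quinn prefers the lower value; n1=0, n3=-3. n3 is better since -3 < 0.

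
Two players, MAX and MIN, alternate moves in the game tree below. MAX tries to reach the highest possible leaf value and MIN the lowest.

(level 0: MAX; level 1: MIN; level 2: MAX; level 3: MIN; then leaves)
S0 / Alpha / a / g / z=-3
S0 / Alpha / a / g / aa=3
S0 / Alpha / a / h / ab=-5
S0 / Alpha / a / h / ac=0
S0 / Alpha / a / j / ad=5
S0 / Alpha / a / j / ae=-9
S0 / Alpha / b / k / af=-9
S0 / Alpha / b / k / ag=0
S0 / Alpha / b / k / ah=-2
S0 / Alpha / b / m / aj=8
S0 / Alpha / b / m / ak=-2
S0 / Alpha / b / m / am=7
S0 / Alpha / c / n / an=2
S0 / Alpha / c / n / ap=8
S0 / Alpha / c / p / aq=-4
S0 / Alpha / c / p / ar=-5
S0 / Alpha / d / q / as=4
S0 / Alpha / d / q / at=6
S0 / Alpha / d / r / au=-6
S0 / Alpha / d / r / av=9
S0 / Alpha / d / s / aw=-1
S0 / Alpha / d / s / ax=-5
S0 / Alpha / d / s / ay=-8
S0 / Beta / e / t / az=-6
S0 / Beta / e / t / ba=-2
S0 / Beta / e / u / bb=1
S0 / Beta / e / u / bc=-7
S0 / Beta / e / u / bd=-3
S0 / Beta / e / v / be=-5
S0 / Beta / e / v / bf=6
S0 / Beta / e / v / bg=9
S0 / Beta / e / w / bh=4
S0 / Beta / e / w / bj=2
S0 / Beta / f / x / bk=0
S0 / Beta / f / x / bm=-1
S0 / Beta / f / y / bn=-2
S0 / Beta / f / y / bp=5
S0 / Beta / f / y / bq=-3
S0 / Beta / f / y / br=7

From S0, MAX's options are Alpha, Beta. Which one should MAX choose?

Beta

g (MIN): min(-3, 3) = -3
h (MIN): min(-5, 0) = -5
j (MIN): min(5, -9) = -9
a (MAX): max(-3, -5, -9) = -3
k (MIN): min(-9, 0, -2) = -9
m (MIN): min(8, -2, 7) = -2
b (MAX): max(-9, -2) = -2
n (MIN): min(2, 8) = 2
p (MIN): min(-4, -5) = -5
c (MAX): max(2, -5) = 2
q (MIN): min(4, 6) = 4
r (MIN): min(-6, 9) = -6
s (MIN): min(-1, -5, -8) = -8
d (MAX): max(4, -6, -8) = 4
Alpha (MIN): min(-3, -2, 2, 4) = -3
t (MIN): min(-6, -2) = -6
u (MIN): min(1, -7, -3) = -7
v (MIN): min(-5, 6, 9) = -5
w (MIN): min(4, 2) = 2
e (MAX): max(-6, -7, -5, 2) = 2
x (MIN): min(0, -1) = -1
y (MIN): min(-2, 5, -3, 7) = -3
f (MAX): max(-1, -3) = -1
Beta (MIN): min(2, -1) = -1
S0 (MAX): max(-3, -1) = -1
MAX at S0 wants the highest of {Alpha=-3, Beta=-1}, so chooses Beta.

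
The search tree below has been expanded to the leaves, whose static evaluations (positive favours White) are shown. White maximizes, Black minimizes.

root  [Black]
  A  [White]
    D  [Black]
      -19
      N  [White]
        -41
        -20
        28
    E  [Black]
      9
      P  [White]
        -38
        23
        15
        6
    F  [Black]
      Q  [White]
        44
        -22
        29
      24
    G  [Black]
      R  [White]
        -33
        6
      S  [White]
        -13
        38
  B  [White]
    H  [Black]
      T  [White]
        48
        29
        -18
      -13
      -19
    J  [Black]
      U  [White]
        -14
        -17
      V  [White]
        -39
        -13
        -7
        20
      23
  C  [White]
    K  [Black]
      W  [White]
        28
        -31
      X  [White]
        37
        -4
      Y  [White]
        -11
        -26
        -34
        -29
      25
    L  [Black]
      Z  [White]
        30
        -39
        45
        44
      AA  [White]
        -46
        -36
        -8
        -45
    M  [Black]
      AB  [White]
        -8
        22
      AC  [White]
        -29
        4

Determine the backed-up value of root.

N (White): max(-41, -20, 28) = 28
D (Black): min(-19, 28) = -19
P (White): max(-38, 23, 15, 6) = 23
E (Black): min(9, 23) = 9
Q (White): max(44, -22, 29) = 44
F (Black): min(44, 24) = 24
R (White): max(-33, 6) = 6
S (White): max(-13, 38) = 38
G (Black): min(6, 38) = 6
A (White): max(-19, 9, 24, 6) = 24
T (White): max(48, 29, -18) = 48
H (Black): min(48, -13, -19) = -19
U (White): max(-14, -17) = -14
V (White): max(-39, -13, -7, 20) = 20
J (Black): min(-14, 20, 23) = -14
B (White): max(-19, -14) = -14
W (White): max(28, -31) = 28
X (White): max(37, -4) = 37
Y (White): max(-11, -26, -34, -29) = -11
K (Black): min(28, 37, -11, 25) = -11
Z (White): max(30, -39, 45, 44) = 45
AA (White): max(-46, -36, -8, -45) = -8
L (Black): min(45, -8) = -8
AB (White): max(-8, 22) = 22
AC (White): max(-29, 4) = 4
M (Black): min(22, 4) = 4
C (White): max(-11, -8, 4) = 4
root (Black): min(24, -14, 4) = -14

-14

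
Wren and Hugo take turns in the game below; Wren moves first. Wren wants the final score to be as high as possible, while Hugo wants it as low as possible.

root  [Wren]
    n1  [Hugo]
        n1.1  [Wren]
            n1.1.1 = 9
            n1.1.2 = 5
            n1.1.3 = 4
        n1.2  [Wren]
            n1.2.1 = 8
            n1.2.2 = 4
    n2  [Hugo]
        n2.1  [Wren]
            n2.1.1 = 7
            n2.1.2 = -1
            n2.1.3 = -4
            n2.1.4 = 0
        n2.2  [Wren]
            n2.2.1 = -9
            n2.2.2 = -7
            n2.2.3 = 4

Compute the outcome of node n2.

4

n2.1 (Wren): max(7, -1, -4, 0) = 7
n2.2 (Wren): max(-9, -7, 4) = 4
n2 (Hugo): min(7, 4) = 4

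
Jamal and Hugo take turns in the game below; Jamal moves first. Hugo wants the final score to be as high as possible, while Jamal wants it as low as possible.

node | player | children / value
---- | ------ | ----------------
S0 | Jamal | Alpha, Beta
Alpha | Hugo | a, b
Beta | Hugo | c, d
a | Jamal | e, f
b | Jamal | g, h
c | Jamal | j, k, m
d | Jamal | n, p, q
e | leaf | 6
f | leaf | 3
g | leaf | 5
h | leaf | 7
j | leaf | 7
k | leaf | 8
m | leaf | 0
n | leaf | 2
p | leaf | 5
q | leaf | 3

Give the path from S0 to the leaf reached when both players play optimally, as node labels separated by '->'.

a (Jamal): min(6, 3) = 3
b (Jamal): min(5, 7) = 5
Alpha (Hugo): max(3, 5) = 5
c (Jamal): min(7, 8, 0) = 0
d (Jamal): min(2, 5, 3) = 2
Beta (Hugo): max(0, 2) = 2
S0 (Jamal): min(5, 2) = 2
At S0, Jamal picks Beta (lowest: 2).
At Beta, Hugo picks d (highest: 2).
At d, Jamal picks n (lowest: 2).
Terminal value 2.

S0 -> Beta -> d -> n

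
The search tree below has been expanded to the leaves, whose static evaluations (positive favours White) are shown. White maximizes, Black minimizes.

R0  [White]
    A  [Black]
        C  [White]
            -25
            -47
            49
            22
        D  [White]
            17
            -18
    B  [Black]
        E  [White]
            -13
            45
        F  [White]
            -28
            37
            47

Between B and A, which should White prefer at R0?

B

E (White): max(-13, 45) = 45
F (White): max(-28, 37, 47) = 47
B (Black): min(45, 47) = 45
C (White): max(-25, -47, 49, 22) = 49
D (White): max(17, -18) = 17
A (Black): min(49, 17) = 17
White prefers the higher value; B=45, A=17. B is better since 45 > 17.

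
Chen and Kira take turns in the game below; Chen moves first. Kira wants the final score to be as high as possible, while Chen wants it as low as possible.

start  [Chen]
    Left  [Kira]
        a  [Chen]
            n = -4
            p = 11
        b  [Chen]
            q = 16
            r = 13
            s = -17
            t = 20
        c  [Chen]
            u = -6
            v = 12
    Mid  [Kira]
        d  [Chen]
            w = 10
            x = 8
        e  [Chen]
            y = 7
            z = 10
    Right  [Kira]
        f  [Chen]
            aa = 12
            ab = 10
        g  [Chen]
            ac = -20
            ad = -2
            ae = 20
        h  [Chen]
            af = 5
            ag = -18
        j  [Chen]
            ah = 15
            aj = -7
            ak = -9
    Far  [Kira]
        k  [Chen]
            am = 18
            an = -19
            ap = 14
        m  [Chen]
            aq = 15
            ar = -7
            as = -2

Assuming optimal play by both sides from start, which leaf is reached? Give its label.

ar

a (Chen): min(-4, 11) = -4
b (Chen): min(16, 13, -17, 20) = -17
c (Chen): min(-6, 12) = -6
Left (Kira): max(-4, -17, -6) = -4
d (Chen): min(10, 8) = 8
e (Chen): min(7, 10) = 7
Mid (Kira): max(8, 7) = 8
f (Chen): min(12, 10) = 10
g (Chen): min(-20, -2, 20) = -20
h (Chen): min(5, -18) = -18
j (Chen): min(15, -7, -9) = -9
Right (Kira): max(10, -20, -18, -9) = 10
k (Chen): min(18, -19, 14) = -19
m (Chen): min(15, -7, -2) = -7
Far (Kira): max(-19, -7) = -7
start (Chen): min(-4, 8, 10, -7) = -7
At start, Chen picks Far (lowest: -7).
At Far, Kira picks m (highest: -7).
At m, Chen picks ar (lowest: -7).
Terminal value -7.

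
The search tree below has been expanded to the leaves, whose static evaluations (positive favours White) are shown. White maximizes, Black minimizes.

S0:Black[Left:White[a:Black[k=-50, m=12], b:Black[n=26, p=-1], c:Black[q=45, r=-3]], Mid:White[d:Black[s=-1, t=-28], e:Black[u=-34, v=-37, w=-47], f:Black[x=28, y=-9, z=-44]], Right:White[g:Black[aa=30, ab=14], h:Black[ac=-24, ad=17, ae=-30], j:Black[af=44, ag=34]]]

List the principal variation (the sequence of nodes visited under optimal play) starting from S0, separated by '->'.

S0 -> Mid -> d -> t

a (Black): min(-50, 12) = -50
b (Black): min(26, -1) = -1
c (Black): min(45, -3) = -3
Left (White): max(-50, -1, -3) = -1
d (Black): min(-1, -28) = -28
e (Black): min(-34, -37, -47) = -47
f (Black): min(28, -9, -44) = -44
Mid (White): max(-28, -47, -44) = -28
g (Black): min(30, 14) = 14
h (Black): min(-24, 17, -30) = -30
j (Black): min(44, 34) = 34
Right (White): max(14, -30, 34) = 34
S0 (Black): min(-1, -28, 34) = -28
At S0, Black picks Mid (lowest: -28).
At Mid, White picks d (highest: -28).
At d, Black picks t (lowest: -28).
Terminal value -28.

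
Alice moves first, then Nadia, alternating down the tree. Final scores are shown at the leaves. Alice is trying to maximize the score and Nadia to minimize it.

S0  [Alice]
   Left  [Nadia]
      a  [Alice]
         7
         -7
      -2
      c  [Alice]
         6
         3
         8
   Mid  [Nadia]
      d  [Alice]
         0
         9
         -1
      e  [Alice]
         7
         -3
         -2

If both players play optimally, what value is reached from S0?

a (Alice): max(7, -7) = 7
c (Alice): max(6, 3, 8) = 8
Left (Nadia): min(7, -2, 8) = -2
d (Alice): max(0, 9, -1) = 9
e (Alice): max(7, -3, -2) = 7
Mid (Nadia): min(9, 7) = 7
S0 (Alice): max(-2, 7) = 7

7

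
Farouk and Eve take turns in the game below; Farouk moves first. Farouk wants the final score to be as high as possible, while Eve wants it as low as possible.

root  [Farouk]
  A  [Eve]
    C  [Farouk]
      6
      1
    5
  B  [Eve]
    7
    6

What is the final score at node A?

5

C (Farouk): max(6, 1) = 6
A (Eve): min(6, 5) = 5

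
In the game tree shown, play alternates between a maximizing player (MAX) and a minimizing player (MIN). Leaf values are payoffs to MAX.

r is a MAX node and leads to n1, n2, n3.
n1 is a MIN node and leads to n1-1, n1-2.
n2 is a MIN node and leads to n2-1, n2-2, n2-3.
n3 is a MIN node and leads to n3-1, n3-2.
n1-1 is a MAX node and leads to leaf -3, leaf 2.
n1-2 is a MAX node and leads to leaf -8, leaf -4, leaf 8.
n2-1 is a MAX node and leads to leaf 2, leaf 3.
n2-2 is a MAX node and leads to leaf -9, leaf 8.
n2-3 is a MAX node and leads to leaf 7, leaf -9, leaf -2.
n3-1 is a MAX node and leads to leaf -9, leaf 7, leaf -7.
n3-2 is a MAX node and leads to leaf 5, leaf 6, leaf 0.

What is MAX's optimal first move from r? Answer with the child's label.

n1-1 (MAX): max(-3, 2) = 2
n1-2 (MAX): max(-8, -4, 8) = 8
n1 (MIN): min(2, 8) = 2
n2-1 (MAX): max(2, 3) = 3
n2-2 (MAX): max(-9, 8) = 8
n2-3 (MAX): max(7, -9, -2) = 7
n2 (MIN): min(3, 8, 7) = 3
n3-1 (MAX): max(-9, 7, -7) = 7
n3-2 (MAX): max(5, 6, 0) = 6
n3 (MIN): min(7, 6) = 6
r (MAX): max(2, 3, 6) = 6
MAX at r wants the highest of {n1=2, n2=3, n3=6}, so chooses n3.

n3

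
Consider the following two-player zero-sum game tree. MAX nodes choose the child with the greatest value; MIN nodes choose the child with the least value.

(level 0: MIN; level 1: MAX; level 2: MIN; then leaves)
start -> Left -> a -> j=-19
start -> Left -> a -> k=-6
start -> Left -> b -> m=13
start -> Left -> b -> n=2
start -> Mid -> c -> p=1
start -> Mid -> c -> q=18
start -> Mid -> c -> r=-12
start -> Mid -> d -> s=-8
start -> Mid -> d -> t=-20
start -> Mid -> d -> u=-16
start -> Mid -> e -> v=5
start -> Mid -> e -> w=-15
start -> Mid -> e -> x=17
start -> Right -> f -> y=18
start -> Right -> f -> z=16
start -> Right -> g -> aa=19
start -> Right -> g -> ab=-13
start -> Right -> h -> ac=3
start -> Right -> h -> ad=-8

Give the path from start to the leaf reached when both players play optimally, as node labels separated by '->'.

a (MIN): min(-19, -6) = -19
b (MIN): min(13, 2) = 2
Left (MAX): max(-19, 2) = 2
c (MIN): min(1, 18, -12) = -12
d (MIN): min(-8, -20, -16) = -20
e (MIN): min(5, -15, 17) = -15
Mid (MAX): max(-12, -20, -15) = -12
f (MIN): min(18, 16) = 16
g (MIN): min(19, -13) = -13
h (MIN): min(3, -8) = -8
Right (MAX): max(16, -13, -8) = 16
start (MIN): min(2, -12, 16) = -12
At start, MIN picks Mid (lowest: -12).
At Mid, MAX picks c (highest: -12).
At c, MIN picks r (lowest: -12).
Terminal value -12.

start -> Mid -> c -> r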